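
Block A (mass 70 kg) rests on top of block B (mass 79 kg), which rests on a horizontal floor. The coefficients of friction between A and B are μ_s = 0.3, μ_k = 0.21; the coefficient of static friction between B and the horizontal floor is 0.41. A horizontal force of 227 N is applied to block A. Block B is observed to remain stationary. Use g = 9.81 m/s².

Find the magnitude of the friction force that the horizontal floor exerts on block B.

f ≈ 144 N

Normal force at the A–B interface: N₁ = m_A g = 686.7 N.
So the A–B interface can sustain at most μ_s N₁ = 206 N of static friction.
P = 227 N exceeds that limit, so A slips over B and the interface friction becomes kinetic: f₁ = μ_k N₁ = 0.21×686.7 = 144 N.
B experiences an equal 144 N forward from A (third law). B is in equilibrium, so the floor supplies f₂ = 144 N of static friction (limit μ_s(m_A+m_B)g = 599.3 N, not exceeded).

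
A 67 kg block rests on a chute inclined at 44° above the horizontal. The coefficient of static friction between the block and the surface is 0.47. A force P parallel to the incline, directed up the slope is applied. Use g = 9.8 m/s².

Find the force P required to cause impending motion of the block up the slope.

At impending motion up the slope, friction acts down-slope at its limit: f = μ_s N.
P is parallel to the surface, so N = m g cos θ = 472 N.
Along the incline: P = m g sin θ + μ_s N = 456 + 0.47×472 = 678 N.

P ≈ 678 N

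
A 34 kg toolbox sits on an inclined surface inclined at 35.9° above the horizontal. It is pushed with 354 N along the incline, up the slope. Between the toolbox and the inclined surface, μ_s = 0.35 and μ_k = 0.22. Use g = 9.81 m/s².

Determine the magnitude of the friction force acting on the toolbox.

f ≈ 59.4 N (down the incline)

Normal force: N = m g cos θ = 34 × 9.81 × cos 35.9° = 270.2 N.
Parallel to the incline, ΣF = 0 gives f = m g sin θ − P = 195.6 − 354 = -158.4 N (up-slope positive).
The static-friction ceiling is μ_s N = 0.35 × 270.2 = 94.56 N.
|-158.4| exceeds 94.56 N, so the toolbox slips up-slope; friction is kinetic, f = μ_k N = 0.22×270.2 = 59.4 N.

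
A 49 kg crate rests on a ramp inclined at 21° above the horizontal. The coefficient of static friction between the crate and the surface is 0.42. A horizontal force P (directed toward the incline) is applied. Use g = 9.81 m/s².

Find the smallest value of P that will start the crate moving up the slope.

P ≈ 461 N

At impending motion up the slope, friction acts down-slope at its limit: f = μ_s N.
Perpendicular to the incline: N = m g cos θ + P sin θ.
Along the incline: P cos θ = m g sin θ + μ_s N = m g sin θ + μ_s (m g cos θ + P sin θ).
Solving, P (cos θ − μ_s sin θ) = m g (sin θ + μ_s cos θ), so P = 49×9.81×(sin 21° + 0.42 cos 21°)/(cos 21° − 0.42 sin 21°) = 481×0.7505/0.7831 = 461 N.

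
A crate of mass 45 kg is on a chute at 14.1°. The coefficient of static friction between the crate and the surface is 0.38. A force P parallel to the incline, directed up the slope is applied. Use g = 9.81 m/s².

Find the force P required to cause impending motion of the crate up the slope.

P ≈ 270 N

At impending motion up the slope, friction acts down-slope at its limit: f = μ_s N.
P is parallel to the surface, so N = m g cos θ = 428 N.
Along the incline: P = m g sin θ + μ_s N = 108 + 0.38×428 = 270 N.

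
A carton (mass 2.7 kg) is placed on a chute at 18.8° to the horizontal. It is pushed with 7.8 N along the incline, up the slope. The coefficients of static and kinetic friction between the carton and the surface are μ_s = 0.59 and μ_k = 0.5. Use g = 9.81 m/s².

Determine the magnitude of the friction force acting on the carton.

f ≈ 0.736 N (up the incline)

Normal force: N = m g cos θ = 2.7 × 9.81 × cos 18.8° = 25.07 N.
For equilibrium along the incline the friction force must supply f = m g sin θ − P = 8.536 − 7.8 = 0.7359 N (positive meaning up-slope).
Maximum static friction available: μ_s N = 0.59 × 25.07 = 14.79 N.
Since |0.7359| ≤ 14.79 N, static friction is sufficient; f equals the required value, not μ_s N.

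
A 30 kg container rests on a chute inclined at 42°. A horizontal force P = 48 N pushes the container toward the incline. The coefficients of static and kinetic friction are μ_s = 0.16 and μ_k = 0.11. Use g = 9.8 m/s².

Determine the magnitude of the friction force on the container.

Resolve perpendicular to the incline: N = m g cos θ + P sin θ = 30×9.8×cos 42° + 48×sin 42° = 250.6 N.
Parallel to the incline: P cos θ − m g sin θ = 35.67 − 196.7 = -161.1 N; the friction needed to balance this is 161.1 N acting up the slope.
The limit of static friction is μ_s N = 40.1 N.
The required 161.1 N exceeds the static limit, so the container slides down-slope and f = μ_k N = 0.11×250.6 = 27.6 N.

f ≈ 27.6 N (up the incline)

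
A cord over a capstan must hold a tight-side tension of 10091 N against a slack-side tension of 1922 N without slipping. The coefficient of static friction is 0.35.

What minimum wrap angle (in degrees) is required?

T₂/T₁ = e^{μβ} → β = ln(T₂/T₁)/μ.
β = ln(10091/1922)/0.35 = 1.658/0.35 = 4.738 rad.
In degrees: β = 4.738 × 180/π = 271°.

β_min ≈ 271°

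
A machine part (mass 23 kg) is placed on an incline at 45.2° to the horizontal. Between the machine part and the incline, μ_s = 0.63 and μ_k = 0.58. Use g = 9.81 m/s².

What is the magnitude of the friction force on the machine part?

f ≈ 92.2 N (up the incline)

The normal reaction is N = m g cos θ = 159 N.
For equilibrium along the incline, friction must balance the weight component: f = m g sin θ = 160.1 N up the slope.
Static friction can supply at most μ_s N = 100.2 N.
|160.1| exceeds 100.2 N, so the machine part slips down-slope; friction is kinetic, f = μ_k N = 0.58×159 = 92.2 N.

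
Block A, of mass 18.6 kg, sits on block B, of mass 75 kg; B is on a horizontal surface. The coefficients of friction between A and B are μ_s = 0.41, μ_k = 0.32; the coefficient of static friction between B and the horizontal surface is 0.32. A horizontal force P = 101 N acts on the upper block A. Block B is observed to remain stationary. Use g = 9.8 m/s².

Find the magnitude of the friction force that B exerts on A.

Normal force at the A–B interface: N₁ = m_A g = 182.3 N.
So the A–B interface can sustain at most μ_s N₁ = 74.73 N of static friction.
P = 101 N exceeds that limit, so A slips over B and the interface friction becomes kinetic: f₁ = μ_k N₁ = 0.32×182.3 = 58.3 N.
By Newton's third law B feels 58.3 N forward from A. With B stationary, the floor's static friction on B balances it: f₂ = 58.3 N (well within μ_s(m_A+m_B)g = 293.5 N).

f ≈ 58.3 N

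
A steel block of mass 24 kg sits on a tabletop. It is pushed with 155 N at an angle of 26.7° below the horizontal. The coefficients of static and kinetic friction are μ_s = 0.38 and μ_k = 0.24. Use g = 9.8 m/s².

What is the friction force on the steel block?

Vertical equilibrium gives N = m g + P sin α = 304.8 N.
For equilibrium, f = P cos α = 155×cos 26.7° = 138.5 N.
The static-friction limit is μ_s N = 115.8 N.
138.5 > 115.8 N → the steel block slides; f = μ_k N = 0.24×304.8 = 73.2 N.

f ≈ 73.2 N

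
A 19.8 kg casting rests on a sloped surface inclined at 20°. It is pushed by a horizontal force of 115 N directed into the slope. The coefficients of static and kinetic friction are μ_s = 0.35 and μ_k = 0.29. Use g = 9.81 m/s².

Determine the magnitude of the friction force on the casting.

Resolve perpendicular to the incline: N = m g cos θ + P sin θ = 19.8×9.81×cos 20° + 115×sin 20° = 221.9 N.
Parallel to the incline: P cos θ − m g sin θ = 108.1 − 66.43 = 41.63 N; the friction needed to balance this is 41.63 N acting down the slope.
The limit of static friction is μ_s N = 77.65 N.
Since 41.63 N is within the 77.65 N limit, the casting stays put and friction is exactly 41.6 N.

f ≈ 41.6 N (down the incline)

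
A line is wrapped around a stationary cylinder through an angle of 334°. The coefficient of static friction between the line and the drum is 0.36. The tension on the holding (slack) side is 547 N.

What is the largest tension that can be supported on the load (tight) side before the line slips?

At impending slip the capstan equation gives T₂/T₁ = e^{μβ} with β in radians.
β = 334° × π/180 = 5.829 rad.
e^{μβ} = e^{0.36×5.829} = 8.155.
T₂ = T₁ · e^{μβ} = 547 × 8.155 = 4460 N.

T_max ≈ 4460 N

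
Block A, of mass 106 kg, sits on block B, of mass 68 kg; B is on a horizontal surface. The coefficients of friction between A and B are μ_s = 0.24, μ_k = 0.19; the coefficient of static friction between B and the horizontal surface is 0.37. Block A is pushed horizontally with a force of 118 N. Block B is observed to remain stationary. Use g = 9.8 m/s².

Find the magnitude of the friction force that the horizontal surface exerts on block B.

f ≈ 118 N

The normal force B exerts on A is simply A's weight, N₁ = 1039 N.
Maximum static friction on A from B: μ_s N₁ = 0.24×1039 = 249.3 N.
P = 118 N is within that limit, so A and B move together (both at rest); the A–B friction is simply f₁ = P = 118 N.
B experiences an equal 118 N forward from A (third law). B is in equilibrium, so the floor supplies f₂ = 118 N of static friction (limit μ_s(m_A+m_B)g = 630.9 N, not exceeded).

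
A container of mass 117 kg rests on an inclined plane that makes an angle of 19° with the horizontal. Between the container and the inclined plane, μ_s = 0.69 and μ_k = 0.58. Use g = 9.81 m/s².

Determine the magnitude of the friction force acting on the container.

f ≈ 374 N (up the incline)

Perpendicular to the surface, N = m g cos θ = 117·9.81·cos 19° = 1085 N.
For equilibrium along the incline, friction must balance the weight component: f = m g sin θ = 373.7 N up the slope.
The static-friction ceiling is μ_s N = 0.69 × 1085 = 748.8 N.
Since |373.7| ≤ 748.8 N, static friction is sufficient; f equals the required value, not μ_s N.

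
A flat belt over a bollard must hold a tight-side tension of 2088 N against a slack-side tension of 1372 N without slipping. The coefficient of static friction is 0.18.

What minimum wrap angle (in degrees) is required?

T₂/T₁ = e^{μβ} → β = ln(T₂/T₁)/μ.
β = ln(2088/1372)/0.18 = 0.4199/0.18 = 2.333 rad.
In degrees: β = 2.333 × 180/π = 134°.

β_min ≈ 134°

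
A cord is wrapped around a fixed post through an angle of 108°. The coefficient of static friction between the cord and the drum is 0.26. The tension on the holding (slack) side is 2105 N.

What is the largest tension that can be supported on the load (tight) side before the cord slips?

T_max ≈ 3440 N

At impending slip the capstan equation gives T₂/T₁ = e^{μβ} with β in radians.
β = 108° × π/180 = 1.885 rad.
e^{μβ} = e^{0.26×1.885} = 1.632.
T₂ = T₁ · e^{μβ} = 2105 × 1.632 = 3440 N.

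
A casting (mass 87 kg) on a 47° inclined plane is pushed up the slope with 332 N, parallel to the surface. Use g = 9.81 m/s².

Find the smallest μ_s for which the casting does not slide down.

μ_s,min ≈ 0.502

N = m g cos θ = 582.1 N.
Friction must make up the shortfall along the incline: f = m g sin θ − P = 624.2 − 332 = 292.2 N.
At the threshold f = μ_s N, so μ_s,min = 292.2/582.1 = 0.502.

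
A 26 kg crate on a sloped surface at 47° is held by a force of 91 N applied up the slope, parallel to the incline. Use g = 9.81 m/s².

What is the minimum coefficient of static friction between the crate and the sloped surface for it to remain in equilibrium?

N = m g cos θ = 174 N.
Friction must make up the shortfall along the incline: f = m g sin θ − P = 186.5 − 91 = 95.54 N.
At the threshold f = μ_s N, so μ_s,min = 95.54/174 = 0.549.

μ_s,min ≈ 0.549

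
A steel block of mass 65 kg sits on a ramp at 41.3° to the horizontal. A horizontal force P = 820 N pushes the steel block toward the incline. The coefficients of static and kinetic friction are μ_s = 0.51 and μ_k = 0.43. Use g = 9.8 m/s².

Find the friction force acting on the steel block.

f ≈ 196 N (down the incline)

Normal direction: N = m g cos θ + P sin θ = 1020 N.
Along the incline, the net driving force (taking up-slope positive) is P cos θ − m g sin θ = 616 − 420.4 = 195.6 N, so equilibrium requires friction f = -195.6 N (down-slope).
Maximum static friction: μ_s N = 0.51 × 1020 = 520.1 N.
Since 195.6 N is within the 520.1 N limit, the steel block stays put and friction is exactly 196 N.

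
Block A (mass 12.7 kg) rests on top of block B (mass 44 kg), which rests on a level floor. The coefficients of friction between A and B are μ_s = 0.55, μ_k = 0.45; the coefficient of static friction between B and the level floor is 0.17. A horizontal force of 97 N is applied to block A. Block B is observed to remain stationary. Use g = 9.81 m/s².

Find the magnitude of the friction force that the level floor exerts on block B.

The normal force B exerts on A is simply A's weight, N₁ = 124.6 N.
So the A–B interface can sustain at most μ_s N₁ = 68.52 N of static friction.
P = 97 N exceeds that limit, so A slips over B and the interface friction becomes kinetic: f₁ = μ_k N₁ = 0.45×124.6 = 56.1 N.
B experiences an equal 56.1 N forward from A (third law). B is in equilibrium, so the floor supplies f₂ = 56.1 N of static friction (limit μ_s(m_A+m_B)g = 94.56 N, not exceeded).

f ≈ 56.1 N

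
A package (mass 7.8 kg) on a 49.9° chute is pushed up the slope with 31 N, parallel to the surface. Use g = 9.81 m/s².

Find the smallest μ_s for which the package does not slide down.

μ_s,min ≈ 0.559

N = m g cos θ = 49.29 N.
Friction must make up the shortfall along the incline: f = m g sin θ − P = 58.53 − 31 = 27.53 N.
At the threshold f = μ_s N, so μ_s,min = 27.53/49.29 = 0.559.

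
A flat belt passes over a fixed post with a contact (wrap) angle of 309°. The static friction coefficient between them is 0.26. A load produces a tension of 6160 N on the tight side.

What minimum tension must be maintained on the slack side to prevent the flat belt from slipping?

Capstan equation at impending slip: T_tight/T_slack = e^{μβ}.
β = 309° = 5.393 rad; e^{μβ} = e^{0.26×5.393} = 4.064.
T_slack = T_tight / e^{μβ} = 6160 / 4.064 = 1520 N.

T_min ≈ 1520 N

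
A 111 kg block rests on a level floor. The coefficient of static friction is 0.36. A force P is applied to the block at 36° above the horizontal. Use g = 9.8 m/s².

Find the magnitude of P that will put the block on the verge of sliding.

N = m g − P sin α (the pull lifts the block).
At impending slip, P cos α = μ_s N = μ_s (m g − P sin α).
Solving: P (cos α + μ_s sin α) = μ_s m g → P = 0.36×1090/(cos 36° + 0.36 sin 36°) = 392/1.021 = 384 N.

P ≈ 384 N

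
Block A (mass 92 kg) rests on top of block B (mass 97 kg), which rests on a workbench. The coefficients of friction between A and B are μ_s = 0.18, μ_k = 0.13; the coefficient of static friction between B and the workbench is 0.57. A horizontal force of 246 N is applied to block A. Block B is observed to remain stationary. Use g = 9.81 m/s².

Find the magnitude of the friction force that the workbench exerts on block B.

The normal force B exerts on A is simply A's weight, N₁ = 902.5 N.
Maximum static friction on A from B: μ_s N₁ = 0.18×902.5 = 162.5 N.
P = 246 N exceeds that limit, so A slips over B and the interface friction becomes kinetic: f₁ = μ_k N₁ = 0.13×902.5 = 117 N.
B experiences an equal 117 N forward from A (third law). B is in equilibrium, so the floor supplies f₂ = 117 N of static friction (limit μ_s(m_A+m_B)g = 1057 N, not exceeded).

f ≈ 117 N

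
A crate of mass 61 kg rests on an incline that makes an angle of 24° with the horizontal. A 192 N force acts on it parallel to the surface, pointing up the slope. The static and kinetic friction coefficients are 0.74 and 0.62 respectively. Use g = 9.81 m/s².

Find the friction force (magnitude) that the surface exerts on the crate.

f ≈ 51.4 N (up the incline)

Perpendicular to the surface, N = m g cos θ = 61·9.81·cos 24° = 546.7 N.
For equilibrium along the incline the friction force must supply f = m g sin θ − P = 243.4 − 192 = 51.4 N (positive meaning up-slope).
Maximum static friction available: μ_s N = 0.74 × 546.7 = 404.5 N.
Since |51.4| ≤ 404.5 N, no slip — friction simply equals what equilibrium demands.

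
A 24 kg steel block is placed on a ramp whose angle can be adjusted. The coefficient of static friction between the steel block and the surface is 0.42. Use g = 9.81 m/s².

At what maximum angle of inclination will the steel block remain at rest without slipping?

θ_max ≈ 22.8°

At the slip threshold, m g sin θ = μ_s · m g cos θ, so tan θ = μ_s.
θ_max = arctan(0.42) = 22.8°.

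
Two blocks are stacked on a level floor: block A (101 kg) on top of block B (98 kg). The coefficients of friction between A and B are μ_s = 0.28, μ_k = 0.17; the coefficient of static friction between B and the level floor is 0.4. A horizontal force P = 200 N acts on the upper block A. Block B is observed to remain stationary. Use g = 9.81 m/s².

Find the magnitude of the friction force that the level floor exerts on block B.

f ≈ 200 N

Between the blocks, N₁ = m_A g = 990.8 N.
So the A–B interface can sustain at most μ_s N₁ = 277.4 N of static friction.
P = 200 N is within that limit, so A and B move together (both at rest); the A–B friction is simply f₁ = P = 200 N.
By Newton's third law B feels 200 N forward from A. With B stationary, the floor's static friction on B balances it: f₂ = 200 N (well within μ_s(m_A+m_B)g = 780.9 N).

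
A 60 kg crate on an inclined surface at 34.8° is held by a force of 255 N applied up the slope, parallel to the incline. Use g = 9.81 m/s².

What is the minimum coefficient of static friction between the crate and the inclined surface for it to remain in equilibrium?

μ_s,min ≈ 0.167

N = m g cos θ = 483.3 N.
Friction must make up the shortfall along the incline: f = m g sin θ − P = 335.9 − 255 = 80.92 N.
At the threshold f = μ_s N, so μ_s,min = 80.92/483.3 = 0.167.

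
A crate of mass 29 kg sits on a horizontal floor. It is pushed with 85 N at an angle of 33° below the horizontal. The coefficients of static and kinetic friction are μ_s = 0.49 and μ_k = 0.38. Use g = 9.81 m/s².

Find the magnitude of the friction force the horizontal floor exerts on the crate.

The vertical component of P adds to the normal force: N = m g + P sin α = 284.5 + 46.29 = 330.8 N.
The horizontal driving force is P cos α = 71.29 N, so equilibrium needs friction f = 71.29 N.
μ_s N = 0.49 × 330.8 = 162.1 N.
Since 71.29 N does not exceed the limit, the crate stays at rest and f = 71.3 N.

f ≈ 71.3 N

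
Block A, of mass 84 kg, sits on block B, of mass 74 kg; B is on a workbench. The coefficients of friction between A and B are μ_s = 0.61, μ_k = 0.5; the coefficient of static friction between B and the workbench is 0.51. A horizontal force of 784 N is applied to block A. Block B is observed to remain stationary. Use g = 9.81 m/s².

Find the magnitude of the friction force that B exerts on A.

f ≈ 412 N

The normal force B exerts on A is simply A's weight, N₁ = 824 N.
Maximum static friction on A from B: μ_s N₁ = 0.61×824 = 502.7 N.
Since P = 784 N > 502.7 N, A slides on B; the A–B friction is kinetic: f₁ = μ_k N₁ = 0.5×824 = 412 N.
B experiences an equal 412 N forward from A (third law). B is in equilibrium, so the floor supplies f₂ = 412 N of static friction (limit μ_s(m_A+m_B)g = 790.5 N, not exceeded).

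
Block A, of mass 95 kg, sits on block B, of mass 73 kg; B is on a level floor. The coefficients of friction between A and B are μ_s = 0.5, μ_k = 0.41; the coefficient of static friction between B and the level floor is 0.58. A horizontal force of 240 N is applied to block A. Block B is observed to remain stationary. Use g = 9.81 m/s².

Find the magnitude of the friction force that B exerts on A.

f ≈ 240 N

Normal force at the A–B interface: N₁ = m_A g = 932 N.
So the A–B interface can sustain at most μ_s N₁ = 466 N of static friction.
Since P = 240 N ≤ 466 N, A does not slip on B; friction on A equals P = 240 N.
B experiences an equal 240 N forward from A (third law). B is in equilibrium, so the floor supplies f₂ = 240 N of static friction (limit μ_s(m_A+m_B)g = 955.9 N, not exceeded).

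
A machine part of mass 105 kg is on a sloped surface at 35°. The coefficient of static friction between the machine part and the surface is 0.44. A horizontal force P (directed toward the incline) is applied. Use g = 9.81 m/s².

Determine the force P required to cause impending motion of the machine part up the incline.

P ≈ 1700 N

At impending motion up the slope, friction acts down-slope at its limit: f = μ_s N.
Perpendicular to the incline: N = m g cos θ + P sin θ.
Along the incline: P cos θ = m g sin θ + μ_s N = m g sin θ + μ_s (m g cos θ + P sin θ).
Solving, P (cos θ − μ_s sin θ) = m g (sin θ + μ_s cos θ), so P = 105×9.81×(sin 35° + 0.44 cos 35°)/(cos 35° − 0.44 sin 35°) = 1030×0.934/0.5668 = 1700 N.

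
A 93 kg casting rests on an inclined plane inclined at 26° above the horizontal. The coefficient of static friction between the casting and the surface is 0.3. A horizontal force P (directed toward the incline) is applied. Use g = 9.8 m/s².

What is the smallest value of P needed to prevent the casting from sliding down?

P_min ≈ 149 N

The casting tends to slide down (tan θ > μ_s), so at the point of impending slip friction acts up-slope at its limit: f = μ_s N.
Perpendicular to the incline: N = m g cos θ + P sin θ.
Along the incline: P cos θ + μ_s N = m g sin θ, i.e. P cos θ + μ_s (m g cos θ + P sin θ) = m g sin θ.
Solving, P (cos θ + μ_s sin θ) = m g (sin θ − μ_s cos θ), so P = 911×0.1687/1.03 = 149 N.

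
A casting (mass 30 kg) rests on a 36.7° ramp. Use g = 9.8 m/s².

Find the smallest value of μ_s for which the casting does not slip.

At the slip threshold m g sin θ = μ_s m g cos θ, so μ_s,min = tan θ.
μ_s,min = tan 36.7° = 0.745.

μ_s,min ≈ 0.745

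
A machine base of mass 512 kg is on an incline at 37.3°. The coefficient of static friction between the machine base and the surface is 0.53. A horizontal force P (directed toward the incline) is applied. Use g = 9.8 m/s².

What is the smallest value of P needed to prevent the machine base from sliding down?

The machine base tends to slide down (tan θ > μ_s), so at the point of impending slip friction acts up-slope at its limit: f = μ_s N.
Perpendicular to the incline: N = m g cos θ + P sin θ.
Along the incline: P cos θ + μ_s N = m g sin θ, i.e. P cos θ + μ_s (m g cos θ + P sin θ) = m g sin θ.
Solving, P (cos θ + μ_s sin θ) = m g (sin θ − μ_s cos θ), so P = 5020×0.1844/1.117 = 829 N.

P_min ≈ 829 N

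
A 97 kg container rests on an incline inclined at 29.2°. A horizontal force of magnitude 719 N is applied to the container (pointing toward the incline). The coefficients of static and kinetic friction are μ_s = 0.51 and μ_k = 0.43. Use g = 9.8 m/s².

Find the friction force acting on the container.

Resolve perpendicular to the incline: N = m g cos θ + P sin θ = 97×9.8×cos 29.2° + 719×sin 29.2° = 1181 N.
Along the incline, the net driving force (taking up-slope positive) is P cos θ − m g sin θ = 627.6 − 463.8 = 163.9 N, so equilibrium requires friction f = -163.9 N (down-slope).
The limit of static friction is μ_s N = 602.1 N.
|f_req| = 163.9 ≤ 602.1 N → the container is in equilibrium; friction equals the required value.

f ≈ 164 N (down the incline)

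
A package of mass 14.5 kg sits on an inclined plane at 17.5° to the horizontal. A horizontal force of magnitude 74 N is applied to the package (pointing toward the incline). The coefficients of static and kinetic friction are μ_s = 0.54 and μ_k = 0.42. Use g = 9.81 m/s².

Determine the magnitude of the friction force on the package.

f ≈ 27.8 N (down the incline)

The horizontal push has a component P sin θ into the surface, so N = m g cos θ + P sin θ = 135.7 + 22.25 = 157.9 N.
Parallel to the incline: P cos θ − m g sin θ = 70.58 − 42.77 = 27.8 N; the friction needed to balance this is 27.8 N acting down the slope.
Maximum static friction: μ_s N = 0.54 × 157.9 = 85.27 N.
Since 27.8 N is within the 85.27 N limit, the package stays put and friction is exactly 27.8 N.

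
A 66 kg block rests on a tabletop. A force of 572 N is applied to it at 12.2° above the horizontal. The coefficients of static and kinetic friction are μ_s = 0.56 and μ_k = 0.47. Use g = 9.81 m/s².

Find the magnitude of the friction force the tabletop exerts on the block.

f ≈ 247 N

N = m g − P sin α = 647.5 − 572×sin 12.2° = 526.6 N.
For equilibrium, f = P cos α = 572×cos 12.2° = 559.1 N.
The static-friction limit is μ_s N = 294.9 N.
559.1 > 294.9 N → the block slides; f = μ_k N = 0.47×526.6 = 247 N.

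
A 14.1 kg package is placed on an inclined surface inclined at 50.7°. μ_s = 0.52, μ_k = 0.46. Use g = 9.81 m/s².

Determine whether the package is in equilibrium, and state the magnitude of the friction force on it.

f ≈ 40.3 N

N = m g cos θ = 87.6 N.
Down-slope weight component: m g sin θ = 107 N.
μ_s N = 45.6 N.
107 > 45.6 N, so it slides; kinetic friction f = μ_k N = 0.46×87.6 = 40.3 N.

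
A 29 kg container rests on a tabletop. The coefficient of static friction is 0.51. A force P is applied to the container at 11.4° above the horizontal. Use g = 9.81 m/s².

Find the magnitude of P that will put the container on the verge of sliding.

P ≈ 134 N

N = m g − P sin α (the pull lifts the container).
At impending slip, P cos α = μ_s N = μ_s (m g − P sin α).
Solving: P (cos α + μ_s sin α) = μ_s m g → P = 0.51×284/(cos 11.4° + 0.51 sin 11.4°) = 145/1.081 = 134 N.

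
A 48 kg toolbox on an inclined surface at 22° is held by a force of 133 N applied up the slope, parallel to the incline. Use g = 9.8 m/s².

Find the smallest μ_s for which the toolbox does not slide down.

μ_s,min ≈ 0.0991

N = m g cos θ = 436.1 N.
Friction must make up the shortfall along the incline: f = m g sin θ − P = 176.2 − 133 = 43.21 N.
At the threshold f = μ_s N, so μ_s,min = 43.21/436.1 = 0.0991.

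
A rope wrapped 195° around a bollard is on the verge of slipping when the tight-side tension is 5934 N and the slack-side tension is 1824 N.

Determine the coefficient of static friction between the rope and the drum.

μ ≈ 0.347

T₂/T₁ = e^{μβ} → μ = ln(T₂/T₁)/β.
β = 195° = 3.403 rad.
μ = ln(5934/1824)/3.403 = ln(3.253)/3.403 = 0.347.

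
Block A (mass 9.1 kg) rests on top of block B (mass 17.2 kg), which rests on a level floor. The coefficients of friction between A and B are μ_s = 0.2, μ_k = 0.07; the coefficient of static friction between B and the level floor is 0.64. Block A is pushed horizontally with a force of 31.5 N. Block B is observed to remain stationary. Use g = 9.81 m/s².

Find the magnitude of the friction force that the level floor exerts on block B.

f ≈ 6.25 N

The normal force B exerts on A is simply A's weight, N₁ = 89.27 N.
Maximum static friction on A from B: μ_s N₁ = 0.2×89.27 = 17.85 N.
Since P = 31.5 N > 17.85 N, A slides on B; the A–B friction is kinetic: f₁ = μ_k N₁ = 0.07×89.27 = 6.25 N.
By Newton's third law B feels 6.25 N forward from A. With B stationary, the floor's static friction on B balances it: f₂ = 6.25 N (well within μ_s(m_A+m_B)g = 165.1 N).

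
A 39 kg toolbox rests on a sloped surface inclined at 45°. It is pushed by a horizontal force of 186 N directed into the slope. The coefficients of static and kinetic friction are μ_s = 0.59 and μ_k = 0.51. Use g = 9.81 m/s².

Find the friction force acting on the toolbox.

f ≈ 139 N (up the incline)

Resolve perpendicular to the incline: N = m g cos θ + P sin θ = 39×9.81×cos 45° + 186×sin 45° = 402.1 N.
Parallel to the incline: P cos θ − m g sin θ = 131.5 − 270.5 = -139 N; the friction needed to balance this is 139 N acting up the slope.
The limit of static friction is μ_s N = 237.2 N.
Since 139 N is within the 237.2 N limit, the toolbox stays put and friction is exactly 139 N.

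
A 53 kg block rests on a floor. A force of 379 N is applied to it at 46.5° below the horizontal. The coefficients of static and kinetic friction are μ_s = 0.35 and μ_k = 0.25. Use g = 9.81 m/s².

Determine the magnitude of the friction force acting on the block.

Vertical equilibrium gives N = m g + P sin α = 794.8 N.
For equilibrium, f = P cos α = 379×cos 46.5° = 260.9 N.
The static-friction limit is μ_s N = 278.2 N.
260.9 ≤ 278.2 N → static; friction equals the required 261 N.

f ≈ 261 N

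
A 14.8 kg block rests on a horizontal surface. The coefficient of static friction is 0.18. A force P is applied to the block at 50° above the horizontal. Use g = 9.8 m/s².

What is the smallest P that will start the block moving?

N = m g − P sin α (the pull lifts the block).
At impending slip, P cos α = μ_s N = μ_s (m g − P sin α).
Solving: P (cos α + μ_s sin α) = μ_s m g → P = 0.18×145/(cos 50° + 0.18 sin 50°) = 26.1/0.7807 = 33.4 N.

P ≈ 33.4 N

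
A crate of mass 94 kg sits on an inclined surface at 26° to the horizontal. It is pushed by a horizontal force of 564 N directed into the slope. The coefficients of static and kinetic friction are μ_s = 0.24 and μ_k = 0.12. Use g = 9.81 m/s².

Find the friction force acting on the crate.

Resolve perpendicular to the incline: N = m g cos θ + P sin θ = 94×9.81×cos 26° + 564×sin 26° = 1076 N.
Parallel to the incline: P cos θ − m g sin θ = 506.9 − 404.2 = 102.7 N; the friction needed to balance this is 102.7 N acting down the slope.
The limit of static friction is μ_s N = 258.3 N.
|f_req| = 102.7 ≤ 258.3 N → the crate is in equilibrium; friction equals the required value.

f ≈ 103 N (down the incline)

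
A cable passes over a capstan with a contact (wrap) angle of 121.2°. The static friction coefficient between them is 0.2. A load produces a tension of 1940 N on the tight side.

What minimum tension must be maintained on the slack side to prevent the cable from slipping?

Capstan equation at impending slip: T_tight/T_slack = e^{μβ}.
β = 121.2° = 2.115 rad; e^{μβ} = e^{0.2×2.115} = 1.527.
T_slack = T_tight / e^{μβ} = 1940 / 1.527 = 1270 N.

T_min ≈ 1270 N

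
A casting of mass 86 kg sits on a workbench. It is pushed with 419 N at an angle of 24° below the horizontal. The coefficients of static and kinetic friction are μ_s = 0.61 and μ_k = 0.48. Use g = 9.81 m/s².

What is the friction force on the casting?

Vertical equilibrium gives N = m g + P sin α = 1014 N.
Horizontally, friction must balance P cos α = 382.8 N.
The static-friction limit is μ_s N = 618.6 N.
Since 382.8 N does not exceed the limit, the casting stays at rest and f = 383 N.

f ≈ 383 N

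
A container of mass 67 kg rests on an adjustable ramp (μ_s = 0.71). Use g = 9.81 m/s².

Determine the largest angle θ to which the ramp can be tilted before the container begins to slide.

At the slip threshold, m g sin θ = μ_s · m g cos θ, so tan θ = μ_s.
θ_max = arctan(0.71) = 35.4°.

θ_max ≈ 35.4°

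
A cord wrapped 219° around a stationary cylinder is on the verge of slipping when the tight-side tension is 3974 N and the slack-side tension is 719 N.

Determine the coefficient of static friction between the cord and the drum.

μ ≈ 0.447

T₂/T₁ = e^{μβ} → μ = ln(T₂/T₁)/β.
β = 219° = 3.822 rad.
μ = ln(3974/719)/3.822 = ln(5.527)/3.822 = 0.447.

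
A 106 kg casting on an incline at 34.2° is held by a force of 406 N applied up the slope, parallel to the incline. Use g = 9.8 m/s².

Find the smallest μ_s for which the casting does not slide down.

N = m g cos θ = 859.2 N.
Friction must make up the shortfall along the incline: f = m g sin θ − P = 583.9 − 406 = 177.9 N.
At the threshold f = μ_s N, so μ_s,min = 177.9/859.2 = 0.207.

μ_s,min ≈ 0.207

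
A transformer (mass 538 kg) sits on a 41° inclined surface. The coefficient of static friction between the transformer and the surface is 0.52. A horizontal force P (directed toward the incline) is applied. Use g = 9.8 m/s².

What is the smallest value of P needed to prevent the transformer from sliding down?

The transformer tends to slide down (tan θ > μ_s), so at the point of impending slip friction acts up-slope at its limit: f = μ_s N.
Perpendicular to the incline: N = m g cos θ + P sin θ.
Along the incline: P cos θ + μ_s N = m g sin θ, i.e. P cos θ + μ_s (m g cos θ + P sin θ) = m g sin θ.
Solving, P (cos θ + μ_s sin θ) = m g (sin θ − μ_s cos θ), so P = 5270×0.2636/1.096 = 1270 N.

P_min ≈ 1270 N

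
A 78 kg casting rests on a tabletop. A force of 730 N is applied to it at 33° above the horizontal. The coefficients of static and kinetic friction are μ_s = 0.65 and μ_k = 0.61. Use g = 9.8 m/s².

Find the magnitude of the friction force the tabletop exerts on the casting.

f ≈ 224 N

Vertical equilibrium gives N = m g − P sin α = 366.8 N.
Horizontally, friction must balance P cos α = 612.2 N.
μ_s N = 0.65 × 366.8 = 238.4 N.
612.2 > 238.4 N → the casting slides; f = μ_k N = 0.61×366.8 = 224 N.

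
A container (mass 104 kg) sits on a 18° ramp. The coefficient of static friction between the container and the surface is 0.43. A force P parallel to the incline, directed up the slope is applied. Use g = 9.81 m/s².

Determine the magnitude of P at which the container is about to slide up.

At impending motion up the slope, friction acts down-slope at its limit: f = μ_s N.
P is parallel to the surface, so N = m g cos θ = 970 N.
Along the incline: P = m g sin θ + μ_s N = 315 + 0.43×970 = 733 N.

P ≈ 733 N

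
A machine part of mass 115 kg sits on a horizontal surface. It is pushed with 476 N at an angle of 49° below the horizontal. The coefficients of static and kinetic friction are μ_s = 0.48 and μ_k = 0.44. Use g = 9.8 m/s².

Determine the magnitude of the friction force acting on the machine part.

The vertical component of P adds to the normal force: N = m g + P sin α = 1127 + 359.2 = 1486 N.
For equilibrium, f = P cos α = 476×cos 49° = 312.3 N.
μ_s N = 0.48 × 1486 = 713.4 N.
312.3 ≤ 713.4 N → static; friction equals the required 312 N.

f ≈ 312 N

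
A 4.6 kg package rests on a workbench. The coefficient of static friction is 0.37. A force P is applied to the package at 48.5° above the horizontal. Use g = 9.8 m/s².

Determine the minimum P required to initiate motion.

P ≈ 17.7 N

N = m g − P sin α (the pull lifts the package).
At impending slip, P cos α = μ_s N = μ_s (m g − P sin α).
Solving: P (cos α + μ_s sin α) = μ_s m g → P = 0.37×45.1/(cos 48.5° + 0.37 sin 48.5°) = 16.7/0.9397 = 17.7 N.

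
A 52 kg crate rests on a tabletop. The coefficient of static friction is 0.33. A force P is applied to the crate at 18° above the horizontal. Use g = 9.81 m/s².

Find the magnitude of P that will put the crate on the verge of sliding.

N = m g − P sin α (the pull lifts the crate).
At impending slip, P cos α = μ_s N = μ_s (m g − P sin α).
Solving: P (cos α + μ_s sin α) = μ_s m g → P = 0.33×510/(cos 18° + 0.33 sin 18°) = 168/1.053 = 160 N.

P ≈ 160 N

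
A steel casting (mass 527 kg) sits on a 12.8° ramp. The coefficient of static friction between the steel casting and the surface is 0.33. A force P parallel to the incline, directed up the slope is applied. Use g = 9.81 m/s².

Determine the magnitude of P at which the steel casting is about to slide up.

At impending motion up the slope, friction acts down-slope at its limit: f = μ_s N.
P is parallel to the surface, so N = m g cos θ = 5040 N.
Along the incline: P = m g sin θ + μ_s N = 1150 + 0.33×5040 = 2810 N.

P ≈ 2810 N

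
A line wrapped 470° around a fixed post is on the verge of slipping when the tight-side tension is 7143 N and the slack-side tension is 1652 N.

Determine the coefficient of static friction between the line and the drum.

T₂/T₁ = e^{μβ} → μ = ln(T₂/T₁)/β.
β = 470° = 8.203 rad.
μ = ln(7143/1652)/8.203 = ln(4.324)/8.203 = 0.178.

μ ≈ 0.178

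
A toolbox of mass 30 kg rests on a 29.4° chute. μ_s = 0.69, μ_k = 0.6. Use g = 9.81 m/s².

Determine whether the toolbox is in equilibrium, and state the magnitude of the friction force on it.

f ≈ 144 N

N = m g cos θ = 256 N.
Down-slope weight component: m g sin θ = 144 N.
μ_s N = 177 N.
144 ≤ 177 N, so it stays put; friction = 144 N.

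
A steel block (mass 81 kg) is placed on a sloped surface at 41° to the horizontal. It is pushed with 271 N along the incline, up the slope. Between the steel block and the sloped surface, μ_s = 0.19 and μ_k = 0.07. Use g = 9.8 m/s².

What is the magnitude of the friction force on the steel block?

The normal reaction is N = m g cos θ = 599.1 N.
For equilibrium along the incline the friction force must supply f = m g sin θ − P = 520.8 − 271 = 249.8 N (positive meaning up-slope).
Maximum static friction available: μ_s N = 0.19 × 599.1 = 113.8 N.
|249.8| exceeds 113.8 N, so the steel block slips down-slope; friction is kinetic, f = μ_k N = 0.07×599.1 = 41.9 N.

f ≈ 41.9 N (up the incline)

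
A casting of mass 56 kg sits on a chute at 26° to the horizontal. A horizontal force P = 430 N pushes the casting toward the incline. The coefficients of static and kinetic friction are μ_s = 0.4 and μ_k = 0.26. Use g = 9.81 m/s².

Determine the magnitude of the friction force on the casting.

Resolve perpendicular to the incline: N = m g cos θ + P sin θ = 56×9.81×cos 26° + 430×sin 26° = 682.3 N.
Along the incline, the net driving force (taking up-slope positive) is P cos θ − m g sin θ = 386.5 − 240.8 = 145.7 N, so equilibrium requires friction f = -145.7 N (down-slope).
Maximum static friction: μ_s N = 0.4 × 682.3 = 272.9 N.
|f_req| = 145.7 ≤ 272.9 N → the casting is in equilibrium; friction equals the required value.

f ≈ 146 N (down the incline)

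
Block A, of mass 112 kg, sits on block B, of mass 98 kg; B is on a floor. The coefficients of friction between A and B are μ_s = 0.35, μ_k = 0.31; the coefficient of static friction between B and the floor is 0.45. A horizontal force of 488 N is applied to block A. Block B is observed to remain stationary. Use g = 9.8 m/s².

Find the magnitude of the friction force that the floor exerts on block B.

f ≈ 340 N

Between the blocks, N₁ = m_A g = 1098 N.
Maximum static friction on A from B: μ_s N₁ = 0.35×1098 = 384.2 N.
Since P = 488 N > 384.2 N, A slides on B; the A–B friction is kinetic: f₁ = μ_k N₁ = 0.31×1098 = 340 N.
B experiences an equal 340 N forward from A (third law). B is in equilibrium, so the floor supplies f₂ = 340 N of static friction (limit μ_s(m_A+m_B)g = 926.1 N, not exceeded).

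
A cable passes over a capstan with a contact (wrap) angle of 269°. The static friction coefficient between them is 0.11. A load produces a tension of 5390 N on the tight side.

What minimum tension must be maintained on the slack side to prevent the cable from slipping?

T_min ≈ 3220 N

Capstan equation at impending slip: T_tight/T_slack = e^{μβ}.
β = 269° = 4.695 rad; e^{μβ} = e^{0.11×4.695} = 1.676.
T_slack = T_tight / e^{μβ} = 5390 / 1.676 = 3220 N.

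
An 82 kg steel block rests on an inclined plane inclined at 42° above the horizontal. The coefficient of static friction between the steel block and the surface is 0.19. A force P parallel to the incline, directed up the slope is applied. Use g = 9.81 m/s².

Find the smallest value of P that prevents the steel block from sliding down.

The steel block tends to slide down (tan θ > μ_s), so at the point of impending slip friction acts up-slope at its limit: f = μ_s N.
P is parallel to the surface, so N = m g cos θ = 598 N.
Along the incline: P + μ_s N = m g sin θ, so P = 538 − 0.19×598 = 425 N.

P_min ≈ 425 N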